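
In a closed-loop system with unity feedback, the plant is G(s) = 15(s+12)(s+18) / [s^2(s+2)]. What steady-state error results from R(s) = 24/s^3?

Two free integrators in G(s): this is a type 2 system.
K_a = lim_{s→0} s^2·G(s) = 15·12·18 / (2) = 1620.
r(t) = 12t^2 gives R(s) = 24/s^3.
e_ss = 24/K_a = 24/1620 = 2/135.

2/135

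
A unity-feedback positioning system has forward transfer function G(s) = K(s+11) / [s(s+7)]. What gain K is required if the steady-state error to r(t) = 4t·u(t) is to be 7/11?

G(s) has one factor of s in the denominator, so the system is type 1.
K_v = lim_{s→0} s·G(s) = K·11 / (7) = (11/7)·K.
e_ss = 4/K_v = 7/11 ⇒ K_v = 44/7 ⇒ K = (44/7)/(11/7) = 4.

4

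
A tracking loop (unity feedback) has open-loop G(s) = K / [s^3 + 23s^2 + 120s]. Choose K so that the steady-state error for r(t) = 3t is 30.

12

Factoring s from the denominator leaves a polynomial with constant term 120, so the system is type 1.
K_v = lim_{s→0} s·G(s) = K / 120 = (1/120)·K.
e_ss = 3/K_v = 30 ⇒ K_v = 0.1 ⇒ K = 0.1/(1/120) = 12.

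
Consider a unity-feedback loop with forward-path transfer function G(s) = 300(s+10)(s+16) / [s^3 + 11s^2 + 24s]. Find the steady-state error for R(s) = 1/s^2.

0.0005

The denominator has no term below 24s — 1 pole at s=0, type 1.
K_v = lim_{s→0} s·G(s) = 300·10·16 / 24 = 2000.
e_ss = 1/K_v = 1/2000 = 0.0005.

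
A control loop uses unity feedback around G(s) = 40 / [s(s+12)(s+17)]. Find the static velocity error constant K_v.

10/51

G(s) has one factor of s in the denominator, so the system is type 1.
K_v = lim_{s→0} s·G(s) = 40 / (12·17) = 10/51.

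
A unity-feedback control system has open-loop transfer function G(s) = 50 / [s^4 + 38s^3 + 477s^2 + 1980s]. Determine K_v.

Factoring s from the denominator leaves a polynomial with constant term 1980, so the system is type 1.
K_v = lim_{s→0} s·G(s) = 50 / 1980 = 5/198.

5/198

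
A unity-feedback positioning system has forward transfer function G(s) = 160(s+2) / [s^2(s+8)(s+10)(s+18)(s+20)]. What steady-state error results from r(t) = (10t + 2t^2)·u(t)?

The open loop has two poles at the origin → type 2 system. By superposition:
  • 10t: tracked with zero error.
  • 2t^2: e_ss = 4/K_a with K_a=1/90 → 360.
Total e_ss = 360.

360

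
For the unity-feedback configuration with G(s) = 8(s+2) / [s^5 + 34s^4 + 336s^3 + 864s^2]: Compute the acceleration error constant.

Factoring s^2 from the denominator leaves a polynomial with constant term 864, so the system is type 2.
K_a = lim_{s→0} s^2·G(s) = 8·2 / 864 = 1/54.

1/54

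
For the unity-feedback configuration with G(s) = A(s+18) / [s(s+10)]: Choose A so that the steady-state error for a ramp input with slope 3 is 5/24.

One free integrator in G(s): this is a type 1 system.
K_v = lim_{s→0} s·G(s) = A·18 / (10) = 1.8·A.
e_ss = 3/K_v = 5/24 ⇒ K_v = 14.4 ⇒ A = 14.4/1.8 = 8.

8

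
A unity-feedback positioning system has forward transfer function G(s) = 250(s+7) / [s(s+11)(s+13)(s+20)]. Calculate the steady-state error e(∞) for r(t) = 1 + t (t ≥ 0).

The open loop has one pole at the origin → type 1 system. Treating each term separately:
  • 1: tracked with zero error.
  • t: e_ss = 1/K_v with K_v=175/286 → 286/175.
Total e_ss = 286/175.

286/175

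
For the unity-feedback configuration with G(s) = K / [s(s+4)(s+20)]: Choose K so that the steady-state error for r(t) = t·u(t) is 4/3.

60

One free integrator in G(s): this is a type 1 system.
K_v = lim_{s→0} s·G(s) = K / (4·20) = 0.0125·K.
e_ss = 1/K_v = 4/3 ⇒ K_v = 0.75 ⇒ K = 0.75/0.0125 = 60.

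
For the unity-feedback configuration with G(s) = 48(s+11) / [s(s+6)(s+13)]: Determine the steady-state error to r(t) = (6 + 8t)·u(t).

G(s) has one factor of s in the denominator, so the system is type 1. By superposition:
  • 6: tracked with zero error.
  • 8t: e_ss = 8/K_v with K_v=88/13 → 13/11.
Total e_ss = 13/11.

13/11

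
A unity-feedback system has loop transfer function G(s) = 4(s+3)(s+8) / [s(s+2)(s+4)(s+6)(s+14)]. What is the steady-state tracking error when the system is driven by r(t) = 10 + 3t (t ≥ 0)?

21

G(s) has one factor of s in the denominator, so the system is type 1. By superposition:
  • 10: tracked with zero error.
  • 3t: e_ss = 3/K_v with K_v=1/7 → 21.
Total e_ss = 21.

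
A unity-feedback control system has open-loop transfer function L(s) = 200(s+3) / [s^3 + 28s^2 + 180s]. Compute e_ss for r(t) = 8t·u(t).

Lowest-order denominator term is 180s, so the open loop has 1 pole at the origin → type 1 system.
K_v = lim_{s→0} s·L(s) = 200·3 / 180 = 10/3.
e_ss = 8/K_v = 8/(10/3) = 2.4.

2.4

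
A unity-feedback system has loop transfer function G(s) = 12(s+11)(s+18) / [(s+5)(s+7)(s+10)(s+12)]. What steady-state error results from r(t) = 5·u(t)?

System type = 0 (no poles at s=0).
K_p = lim_{s→0} G(s) = 12·11·18 / (5·7·10·12) = 99/175.
e_ss = 5/(1 + K_p) = 5/(274/175) = 875/274.

875/274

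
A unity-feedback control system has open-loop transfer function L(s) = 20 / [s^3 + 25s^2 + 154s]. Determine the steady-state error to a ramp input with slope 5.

38.5

The denominator has no term below 154s — 1 pole at s=0, type 1.
K_v = lim_{s→0} s·L(s) = 20 / 154 = 10/77.
e_ss = 5/K_v = 5/(10/77) = 38.5.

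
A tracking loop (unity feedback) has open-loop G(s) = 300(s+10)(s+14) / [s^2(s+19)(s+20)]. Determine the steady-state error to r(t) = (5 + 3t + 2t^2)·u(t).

19/525

System type = 2 (two poles at s=0). By superposition:
  • 5: tracked with zero error.
  • 3t: tracked with zero error.
  • 2t^2: e_ss = 4/K_a with K_a=2100/19 → 19/525.
Total e_ss = 19/525.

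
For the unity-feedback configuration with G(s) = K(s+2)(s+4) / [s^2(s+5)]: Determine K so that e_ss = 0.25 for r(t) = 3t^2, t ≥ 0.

15

The open loop has two poles at the origin → type 2 system.
K_a = lim_{s→0} s^2·G(s) = K·2·4 / (5) = 1.6·K.
e_ss = 6/K_a = 0.25 ⇒ K_a = 24 ⇒ K = 24/1.6 = 15.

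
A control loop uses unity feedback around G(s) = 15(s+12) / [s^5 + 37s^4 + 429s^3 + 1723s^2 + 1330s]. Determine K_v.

18/133

Lowest-order denominator term is 1330s, so the open loop has 1 pole at the origin → type 1 system.
K_v = lim_{s→0} s·G(s) = 15·12 / 1330 = 18/133.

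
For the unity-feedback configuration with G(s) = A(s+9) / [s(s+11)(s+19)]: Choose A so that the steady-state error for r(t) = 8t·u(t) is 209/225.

The open loop has one pole at the origin → type 1 system.
K_v = lim_{s→0} s·G(s) = A·9 / (11·19) = (9/209)·A.
e_ss = 8/K_v = 209/225 ⇒ K_v = 1800/209 ⇒ A = (1800/209)/(9/209) = 200.

200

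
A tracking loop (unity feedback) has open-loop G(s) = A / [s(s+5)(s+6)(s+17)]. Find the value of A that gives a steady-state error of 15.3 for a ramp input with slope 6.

System type = 1 (one pole at s=0).
K_v = lim_{s→0} s·G(s) = A / (5·6·17) = (1/510)·A.
e_ss = 6/K_v = 15.3 ⇒ K_v = 20/51 ⇒ A = (20/51)/(1/510) = 200.

200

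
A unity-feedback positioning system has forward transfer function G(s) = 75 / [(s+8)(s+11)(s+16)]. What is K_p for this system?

75/1408

The open loop has no poles at the origin → type 0 system.
K_p = lim_{s→0} G(s) = 75 / (8·11·16) = 75/1408.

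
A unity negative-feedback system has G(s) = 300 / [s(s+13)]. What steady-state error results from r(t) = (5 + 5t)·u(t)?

G(s) has one factor of s in the denominator, so the system is type 1. Taking each input component in turn:
  • 5: tracked with zero error.
  • 5t: e_ss = 5/K_v with K_v=300/13 → 13/60.
Total e_ss = 13/60.

13/60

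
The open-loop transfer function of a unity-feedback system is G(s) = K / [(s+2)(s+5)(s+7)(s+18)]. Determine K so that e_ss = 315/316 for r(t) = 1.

G(s) has no factors of s in the denominator, so the system is type 0.
K_p = lim_{s→0} G(s) = K / (2·5·7·18) = (1/1260)·K.
e_ss = 1/(1 + K_p) = 315/316 ⇒ 1 + (1/1260)·K = 316/315 ⇒ K = 4.

4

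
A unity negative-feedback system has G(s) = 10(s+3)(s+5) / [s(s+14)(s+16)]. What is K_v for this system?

75/112

System type = 1 (one pole at s=0).
K_v = lim_{s→0} s·G(s) = 10·3·5 / (14·16) = 75/112.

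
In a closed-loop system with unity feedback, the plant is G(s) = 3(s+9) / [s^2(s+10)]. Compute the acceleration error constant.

G(s) has two factors of s in the denominator, so the system is type 2.
K_a = lim_{s→0} s^2·G(s) = 3·9 / (10) = 2.7.

2.7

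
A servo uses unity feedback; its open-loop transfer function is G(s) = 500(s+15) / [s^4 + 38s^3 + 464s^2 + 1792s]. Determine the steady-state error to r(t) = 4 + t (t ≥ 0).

Lowest-order denominator term is 1792s, so the open loop has 1 pole at the origin → type 1 system. By superposition:
  • 4: tracked with zero error.
  • t: e_ss = 1/K_v with K_v=1875/448 → 448/1875.
Total e_ss = 448/1875.

448/1875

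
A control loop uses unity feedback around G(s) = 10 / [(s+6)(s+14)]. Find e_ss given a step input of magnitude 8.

The open loop has no poles at the origin → type 0 system.
K_p = lim_{s→0} G(s) = 10 / (6·14) = 5/42.
e_ss = 8/(1 + K_p) = 8/(47/42) = 336/47.

336/47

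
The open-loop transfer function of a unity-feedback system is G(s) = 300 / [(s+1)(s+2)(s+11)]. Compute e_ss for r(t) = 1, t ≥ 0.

11/161

System type = 0 (no poles at s=0).
K_p = lim_{s→0} G(s) = 300 / (1·2·11) = 150/11.
e_ss = 1/(1 + K_p) = 1/(161/11) = 11/161.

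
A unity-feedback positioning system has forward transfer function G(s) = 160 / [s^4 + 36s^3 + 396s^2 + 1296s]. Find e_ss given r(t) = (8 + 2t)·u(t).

16.2

The denominator has no term below 1296s — 1 pole at s=0, type 1. By superposition:
  • 8: tracked with zero error.
  • 2t: e_ss = 2/K_v with K_v=10/81 → 16.2.
Total e_ss = 16.2.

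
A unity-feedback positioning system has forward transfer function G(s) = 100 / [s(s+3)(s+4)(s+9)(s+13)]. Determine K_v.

System type = 1 (one pole at s=0).
K_v = lim_{s→0} s·G(s) = 100 / (3·4·9·13) = 25/351.

25/351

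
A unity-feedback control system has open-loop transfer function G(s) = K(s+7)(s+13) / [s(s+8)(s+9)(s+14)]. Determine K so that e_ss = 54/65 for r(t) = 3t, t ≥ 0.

System type = 1 (one pole at s=0).
K_v = lim_{s→0} s·G(s) = K·7·13 / (8·9·14) = (13/144)·K.
e_ss = 3/K_v = 54/65 ⇒ K_v = 65/18 ⇒ K = (65/18)/(13/144) = 40.

40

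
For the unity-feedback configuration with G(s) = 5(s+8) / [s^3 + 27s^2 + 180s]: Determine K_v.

Factoring s from the denominator leaves a polynomial with constant term 180, so the system is type 1.
K_v = lim_{s→0} s·G(s) = 5·8 / 180 = 2/9.

2/9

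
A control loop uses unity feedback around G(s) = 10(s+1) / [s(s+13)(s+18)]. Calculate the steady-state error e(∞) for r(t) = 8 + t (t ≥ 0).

23.4

G(s) has one factor of s in the denominator, so the system is type 1. Taking each input component in turn:
  • 8: tracked with zero error.
  • t: e_ss = 1/K_v with K_v=5/117 → 23.4.
Total e_ss = 23.4.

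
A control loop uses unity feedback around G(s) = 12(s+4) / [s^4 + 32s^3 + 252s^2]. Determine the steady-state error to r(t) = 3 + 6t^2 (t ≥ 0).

The denominator has no term below 252s^2 — 2 poles at s=0, type 2. Taking each input component in turn:
  • 3: tracked with zero error.
  • 6t^2: e_ss = 12/K_a with K_a=4/21 → 63.
Total e_ss = 63.

63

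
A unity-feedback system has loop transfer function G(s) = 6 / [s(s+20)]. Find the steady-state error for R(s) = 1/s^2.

10/3

One free integrator in G(s): this is a type 1 system.
K_v = lim_{s→0} s·G(s) = 6 / (20) = 0.3.
e_ss = 1/K_v = 1/0.3 = 10/3.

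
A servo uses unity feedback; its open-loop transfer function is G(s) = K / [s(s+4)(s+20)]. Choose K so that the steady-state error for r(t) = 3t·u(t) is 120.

The open loop has one pole at the origin → type 1 system.
K_v = lim_{s→0} s·G(s) = K / (4·20) = 0.0125·K.
e_ss = 3/K_v = 120 ⇒ K_v = 0.025 ⇒ K = 0.025/0.0125 = 2.

2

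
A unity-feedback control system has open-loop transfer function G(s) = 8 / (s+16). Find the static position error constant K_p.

The open loop has no poles at the origin → type 0 system.
K_p = lim_{s→0} G(s) = 8 / (16) = 0.5.

0.5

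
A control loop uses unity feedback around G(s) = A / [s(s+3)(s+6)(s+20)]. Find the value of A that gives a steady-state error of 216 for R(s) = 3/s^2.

5

System type = 1 (one pole at s=0).
K_v = lim_{s→0} s·G(s) = A / (3·6·20) = (1/360)·A.
e_ss = 3/K_v = 216 ⇒ K_v = 1/72 ⇒ A = (1/72)/(1/360) = 5.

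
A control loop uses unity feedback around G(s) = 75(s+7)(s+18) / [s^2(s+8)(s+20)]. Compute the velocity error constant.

K_v = lim_{s→0} s·G(s); with 2 poles at the origin the limit diverges, so K_v = ∞.

infinity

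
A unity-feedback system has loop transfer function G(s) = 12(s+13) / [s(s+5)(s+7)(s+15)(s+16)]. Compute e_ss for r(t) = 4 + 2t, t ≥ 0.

One free integrator in G(s): this is a type 1 system. Taking each input component in turn:
  • 4: tracked with zero error.
  • 2t: e_ss = 2/K_v with K_v=13/700 → 1400/13.
Total e_ss = 1400/13.

1400/13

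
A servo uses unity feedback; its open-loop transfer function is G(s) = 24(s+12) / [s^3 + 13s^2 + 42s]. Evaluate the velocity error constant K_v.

48/7

Factoring s from the denominator leaves a polynomial with constant term 42, so the system is type 1.
K_v = lim_{s→0} s·G(s) = 24·12 / 42 = 48/7.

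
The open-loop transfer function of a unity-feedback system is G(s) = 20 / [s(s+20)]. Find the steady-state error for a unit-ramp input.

System type = 1 (one pole at s=0).
K_v = lim_{s→0} s·G(s) = 20 / (20) = 1.
e_ss = 1/K_v = 1/1 = 1.

1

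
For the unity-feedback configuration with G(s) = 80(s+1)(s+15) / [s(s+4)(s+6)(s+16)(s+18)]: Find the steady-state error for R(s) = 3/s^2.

17.28

The open loop has one pole at the origin → type 1 system.
K_v = lim_{s→0} s·G(s) = 80·1·15 / (4·6·16·18) = 25/144.
e_ss = 3/K_v = 3/(25/144) = 17.28.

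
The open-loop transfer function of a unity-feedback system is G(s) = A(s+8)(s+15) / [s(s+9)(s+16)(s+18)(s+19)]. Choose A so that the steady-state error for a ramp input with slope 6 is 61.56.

40

One free integrator in G(s): this is a type 1 system.
K_v = lim_{s→0} s·G(s) = A·8·15 / (9·16·18·19) = (5/2052)·A.
e_ss = 6/K_v = 61.56 ⇒ K_v = 50/513 ⇒ A = (50/513)/(5/2052) = 40.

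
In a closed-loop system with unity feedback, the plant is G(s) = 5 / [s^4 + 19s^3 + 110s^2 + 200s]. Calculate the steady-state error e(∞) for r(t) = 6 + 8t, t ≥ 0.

320

The denominator has no term below 200s — 1 pole at s=0, type 1. Taking each input component in turn:
  • 6: tracked with zero error.
  • 8t: e_ss = 8/K_v with K_v=0.025 → 320.
Total e_ss = 320.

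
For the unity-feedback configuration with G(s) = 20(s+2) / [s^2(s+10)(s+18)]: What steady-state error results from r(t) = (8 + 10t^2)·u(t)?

90

System type = 2 (two poles at s=0). Taking each input component in turn:
  • 8: tracked with zero error.
  • 10t^2: e_ss = 20/K_a with K_a=2/9 → 90.
Total e_ss = 90.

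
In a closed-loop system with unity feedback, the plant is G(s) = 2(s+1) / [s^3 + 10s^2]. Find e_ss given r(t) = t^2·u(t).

Lowest-order denominator term is 10s^2, so the open loop has 2 poles at the origin → type 2 system.
K_a = lim_{s→0} s^2·G(s) = 2·1 / 10 = 0.2.
r(t) = t^2 gives R(s) = 2/s^3.
e_ss = 2/K_a = 2/0.2 = 10.

10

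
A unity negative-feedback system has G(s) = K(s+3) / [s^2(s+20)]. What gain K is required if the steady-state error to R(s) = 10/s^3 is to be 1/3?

System type = 2 (two poles at s=0).
K_a = lim_{s→0} s^2·G(s) = K·3 / (20) = 0.15·K.
e_ss = 10/K_a = 1/3 ⇒ K_a = 30 ⇒ K = 30/0.15 = 200.

200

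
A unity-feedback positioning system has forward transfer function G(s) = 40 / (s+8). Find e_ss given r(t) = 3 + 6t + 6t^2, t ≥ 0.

infinity

System type = 0 (no poles at s=0). Treating each term separately:
  • 3: e_ss = 3/(1+K_p) with K_p=5 → 0.5.
  • 6t: a type-0 system cannot track it, e_ss → ∞.
  • 6t^2: a type-0 system cannot track it, e_ss → ∞.
The unbounded component dominates.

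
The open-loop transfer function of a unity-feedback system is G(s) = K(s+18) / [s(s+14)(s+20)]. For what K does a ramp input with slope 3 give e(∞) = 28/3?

5

One free integrator in G(s): this is a type 1 system.
K_v = lim_{s→0} s·G(s) = K·18 / (14·20) = (9/140)·K.
e_ss = 3/K_v = 28/3 ⇒ K_v = 9/28 ⇒ K = (9/28)/(9/140) = 5.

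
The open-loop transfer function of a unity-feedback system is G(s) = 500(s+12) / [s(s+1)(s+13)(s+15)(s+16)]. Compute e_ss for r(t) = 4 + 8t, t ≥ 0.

One free integrator in G(s): this is a type 1 system. Treating each term separately:
  • 4: tracked with zero error.
  • 8t: e_ss = 8/K_v with K_v=25/13 → 4.16.
Total e_ss = 4.16.

4.16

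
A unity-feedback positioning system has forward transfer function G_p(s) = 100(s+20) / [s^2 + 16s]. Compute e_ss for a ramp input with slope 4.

0.032

Lowest-order denominator term is 16s, so the open loop has 1 pole at the origin → type 1 system.
K_v = lim_{s→0} s·G_p(s) = 100·20 / 16 = 125.
e_ss = 4/K_v = 4/125 = 0.032.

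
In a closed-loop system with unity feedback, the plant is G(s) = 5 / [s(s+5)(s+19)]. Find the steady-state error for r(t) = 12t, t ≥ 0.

228

G(s) has one factor of s in the denominator, so the system is type 1.
K_v = lim_{s→0} s·G(s) = 5 / (5·19) = 1/19.
e_ss = 12/K_v = 12/(1/19) = 228.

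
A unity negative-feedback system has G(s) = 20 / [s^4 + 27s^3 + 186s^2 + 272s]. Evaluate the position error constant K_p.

infinity

K_p = lim_{s→0} G(s); with 1 pole at the origin the limit diverges, so K_p = ∞.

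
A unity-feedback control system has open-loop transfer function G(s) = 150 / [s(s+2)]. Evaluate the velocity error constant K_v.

75

The open loop has one pole at the origin → type 1 system.
K_v = lim_{s→0} s·G(s) = 150 / (2) = 75.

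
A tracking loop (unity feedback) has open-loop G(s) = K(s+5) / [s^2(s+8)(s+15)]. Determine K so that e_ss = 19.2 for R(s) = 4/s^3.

The open loop has two poles at the origin → type 2 system.
K_a = lim_{s→0} s^2·G(s) = K·5 / (8·15) = (1/24)·K.
e_ss = 4/K_a = 19.2 ⇒ K_a = 5/24 ⇒ K = (5/24)/(1/24) = 5.

5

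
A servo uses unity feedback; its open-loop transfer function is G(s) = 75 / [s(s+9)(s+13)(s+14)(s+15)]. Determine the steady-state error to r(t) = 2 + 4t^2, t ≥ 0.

One free integrator in G(s): this is a type 1 system. By superposition:
  • 2: tracked with zero error.
  • 4t^2: a type-1 system cannot track it, e_ss → ∞.
The unbounded component dominates.

infinity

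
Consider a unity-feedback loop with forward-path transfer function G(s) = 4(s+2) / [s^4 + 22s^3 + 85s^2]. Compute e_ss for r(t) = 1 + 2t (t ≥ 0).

0

The denominator has no term below 85s^2 — 2 poles at s=0, type 2. Taking each input component in turn:
  • 1: tracked with zero error.
  • 2t: tracked with zero error.
Total e_ss = 0.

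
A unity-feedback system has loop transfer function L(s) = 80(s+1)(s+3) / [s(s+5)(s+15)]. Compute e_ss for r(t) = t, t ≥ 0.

System type = 1 (one pole at s=0).
K_v = lim_{s→0} s·L(s) = 80·1·3 / (5·15) = 3.2.
e_ss = 1/K_v = 1/3.2 = 0.3125.

0.3125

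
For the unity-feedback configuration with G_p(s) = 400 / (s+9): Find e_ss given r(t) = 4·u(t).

36/409

System type = 0 (no poles at s=0).
K_p = lim_{s→0} G_p(s) = 400 / (9) = 400/9.
e_ss = 4/(1 + K_p) = 4/(409/9) = 36/409.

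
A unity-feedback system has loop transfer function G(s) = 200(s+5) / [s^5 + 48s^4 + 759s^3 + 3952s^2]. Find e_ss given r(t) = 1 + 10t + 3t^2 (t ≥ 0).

Lowest-order denominator term is 3952s^2, so the open loop has 2 poles at the origin → type 2 system. Taking each input component in turn:
  • 1: tracked with zero error.
  • 10t: tracked with zero error.
  • 3t^2: e_ss = 6/K_a with K_a=125/494 → 23.712.
Total e_ss = 23.712.

23.712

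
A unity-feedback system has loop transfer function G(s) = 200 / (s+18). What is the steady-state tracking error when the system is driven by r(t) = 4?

36/109

The open loop has no poles at the origin → type 0 system.
K_p = lim_{s→0} G(s) = 200 / (18) = 100/9.
e_ss = 4/(1 + K_p) = 4/(109/9) = 36/109.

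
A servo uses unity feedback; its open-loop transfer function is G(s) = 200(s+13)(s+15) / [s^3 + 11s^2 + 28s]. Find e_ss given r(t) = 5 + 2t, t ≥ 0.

7/4875

Lowest-order denominator term is 28s, so the open loop has 1 pole at the origin → type 1 system. Treating each term separately:
  • 5: tracked with zero error.
  • 2t: e_ss = 2/K_v with K_v=9750/7 → 7/4875.
Total e_ss = 7/4875.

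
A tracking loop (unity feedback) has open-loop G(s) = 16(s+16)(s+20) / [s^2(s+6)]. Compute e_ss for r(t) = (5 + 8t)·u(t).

System type = 2 (two poles at s=0). By superposition:
  • 5: tracked with zero error.
  • 8t: tracked with zero error.
Total e_ss = 0.

0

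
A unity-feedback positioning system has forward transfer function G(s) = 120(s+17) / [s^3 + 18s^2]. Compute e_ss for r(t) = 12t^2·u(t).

Factoring s^2 from the denominator leaves a polynomial with constant term 18, so the system is type 2.
K_a = lim_{s→0} s^2·G(s) = 120·17 / 18 = 340/3.
r(t) = 12t^2 gives R(s) = 24/s^3.
e_ss = 24/K_a = 24/(340/3) = 18/85.

18/85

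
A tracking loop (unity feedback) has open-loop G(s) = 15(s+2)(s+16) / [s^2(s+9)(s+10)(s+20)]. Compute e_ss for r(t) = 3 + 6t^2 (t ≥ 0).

System type = 2 (two poles at s=0). Treating each term separately:
  • 3: tracked with zero error.
  • 6t^2: e_ss = 12/K_a with K_a=4/15 → 45.
Total e_ss = 45.

45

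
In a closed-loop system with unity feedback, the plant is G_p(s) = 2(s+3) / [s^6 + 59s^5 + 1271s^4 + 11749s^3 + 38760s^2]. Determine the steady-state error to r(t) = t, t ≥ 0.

0

Lowest-order denominator term is 38760s^2, so the open loop has 2 poles at the origin → type 2 system.
K_v = ∞ for a type-2 system; e_ss to a ramp is zero.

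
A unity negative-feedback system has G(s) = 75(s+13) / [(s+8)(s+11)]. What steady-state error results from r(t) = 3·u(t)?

System type = 0 (no poles at s=0).
K_p = lim_{s→0} G(s) = 75·13 / (8·11) = 975/88.
e_ss = 3/(1 + K_p) = 3/(1063/88) = 264/1063.

264/1063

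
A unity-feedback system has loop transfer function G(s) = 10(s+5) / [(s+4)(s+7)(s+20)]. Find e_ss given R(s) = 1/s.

No free integrators in G(s): this is a type 0 system.
K_p = lim_{s→0} G(s) = 10·5 / (4·7·20) = 5/56.
e_ss = 1/(1 + K_p) = 1/(61/56) = 56/61.

56/61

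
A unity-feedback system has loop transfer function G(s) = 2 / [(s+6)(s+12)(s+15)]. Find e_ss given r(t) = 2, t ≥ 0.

1080/541

No free integrators in G(s): this is a type 0 system.
K_p = lim_{s→0} G(s) = 2 / (6·12·15) = 1/540.
e_ss = 2/(1 + K_p) = 2/(541/540) = 1080/541.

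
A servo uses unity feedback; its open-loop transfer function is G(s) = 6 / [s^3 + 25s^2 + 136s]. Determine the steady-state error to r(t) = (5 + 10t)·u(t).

680/3

Factoring s from the denominator leaves a polynomial with constant term 136, so the system is type 1. Taking each input component in turn:
  • 5: tracked with zero error.
  • 10t: e_ss = 10/K_v with K_v=3/68 → 680/3.
Total e_ss = 680/3.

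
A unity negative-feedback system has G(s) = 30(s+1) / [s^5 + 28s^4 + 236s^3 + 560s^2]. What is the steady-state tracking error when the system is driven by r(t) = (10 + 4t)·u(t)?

0

Lowest-order denominator term is 560s^2, so the open loop has 2 poles at the origin → type 2 system. Treating each term separately:
  • 10: tracked with zero error.
  • 4t: tracked with zero error.
Total e_ss = 0.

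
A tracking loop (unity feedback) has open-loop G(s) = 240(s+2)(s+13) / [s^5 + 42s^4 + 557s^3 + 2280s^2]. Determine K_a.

Lowest-order denominator term is 2280s^2, so the open loop has 2 poles at the origin → type 2 system.
K_a = lim_{s→0} s^2·G(s) = 240·2·13 / 2280 = 52/19.

52/19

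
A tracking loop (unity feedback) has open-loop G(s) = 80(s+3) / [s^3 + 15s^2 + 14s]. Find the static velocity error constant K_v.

Factoring s from the denominator leaves a polynomial with constant term 14, so the system is type 1.
K_v = lim_{s→0} s·G(s) = 80·3 / 14 = 120/7.

120/7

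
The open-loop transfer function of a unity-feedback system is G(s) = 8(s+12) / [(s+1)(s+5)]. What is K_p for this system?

19.2

G(s) has no factors of s in the denominator, so the system is type 0.
K_p = lim_{s→0} G(s) = 8·12 / (1·5) = 19.2.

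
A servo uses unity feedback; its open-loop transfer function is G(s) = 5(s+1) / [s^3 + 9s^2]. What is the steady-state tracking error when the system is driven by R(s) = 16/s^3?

28.8

Lowest-order denominator term is 9s^2, so the open loop has 2 poles at the origin → type 2 system.
K_a = lim_{s→0} s^2·G(s) = 5·1 / 9 = 5/9.
r(t) = 8t^2 gives R(s) = 16/s^3.
e_ss = 16/K_a = 16/(5/9) = 28.8.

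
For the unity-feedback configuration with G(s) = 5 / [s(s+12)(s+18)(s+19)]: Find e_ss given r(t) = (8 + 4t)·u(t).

3283.2

G(s) has one factor of s in the denominator, so the system is type 1. Treating each term separately:
  • 8: tracked with zero error.
  • 4t: e_ss = 4/K_v with K_v=5/4104 → 3283.2.
Total e_ss = 3283.2.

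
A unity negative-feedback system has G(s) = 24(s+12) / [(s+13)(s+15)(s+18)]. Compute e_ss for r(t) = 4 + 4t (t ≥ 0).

No free integrators in G(s): this is a type 0 system. Treating each term separately:
  • 4: e_ss = 4/(1+K_p) with K_p=16/195 → 780/211.
  • 4t: a type-0 system cannot track it, e_ss → ∞.
The unbounded component dominates.

infinity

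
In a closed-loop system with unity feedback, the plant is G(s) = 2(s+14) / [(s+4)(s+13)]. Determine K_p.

7/13

G(s) has no factors of s in the denominator, so the system is type 0.
K_p = lim_{s→0} G(s) = 2·14 / (4·13) = 7/13.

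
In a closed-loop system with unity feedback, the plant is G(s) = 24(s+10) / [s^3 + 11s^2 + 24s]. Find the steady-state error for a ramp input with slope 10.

1

Lowest-order denominator term is 24s, so the open loop has 1 pole at the origin → type 1 system.
K_v = lim_{s→0} s·G(s) = 24·10 / 24 = 10.
e_ss = 10/K_v = 10/10 = 1.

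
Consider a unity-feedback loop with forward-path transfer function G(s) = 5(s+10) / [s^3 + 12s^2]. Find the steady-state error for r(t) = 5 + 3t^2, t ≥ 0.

Factoring s^2 from the denominator leaves a polynomial with constant term 12, so the system is type 2. By superposition:
  • 5: tracked with zero error.
  • 3t^2: e_ss = 6/K_a with K_a=25/6 → 1.44.
Total e_ss = 1.44.

1.44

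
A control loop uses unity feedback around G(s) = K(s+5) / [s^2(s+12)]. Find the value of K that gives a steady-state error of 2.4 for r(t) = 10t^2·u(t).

20

The open loop has two poles at the origin → type 2 system.
K_a = lim_{s→0} s^2·G(s) = K·5 / (12) = (5/12)·K.
e_ss = 20/K_a = 2.4 ⇒ K_a = 25/3 ⇒ K = (25/3)/(5/12) = 20.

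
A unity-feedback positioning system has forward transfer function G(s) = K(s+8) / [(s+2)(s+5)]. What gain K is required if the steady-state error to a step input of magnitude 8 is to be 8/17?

System type = 0 (no poles at s=0).
K_p = lim_{s→0} G(s) = K·8 / (2·5) = 0.8·K.
e_ss = 8/(1 + K_p) = 8/17 ⇒ 1 + 0.8·K = 17 ⇒ K = 20.

20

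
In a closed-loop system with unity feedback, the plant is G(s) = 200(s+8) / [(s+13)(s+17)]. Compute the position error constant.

No free integrators in G(s): this is a type 0 system.
K_p = lim_{s→0} G(s) = 200·8 / (13·17) = 1600/221.

1600/221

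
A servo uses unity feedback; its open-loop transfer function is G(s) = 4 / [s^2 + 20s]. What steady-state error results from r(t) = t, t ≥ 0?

The denominator has no term below 20s — 1 pole at s=0, type 1.
K_v = lim_{s→0} s·G(s) = 4 / 20 = 0.2.
e_ss = 1/K_v = 1/0.2 = 5.

5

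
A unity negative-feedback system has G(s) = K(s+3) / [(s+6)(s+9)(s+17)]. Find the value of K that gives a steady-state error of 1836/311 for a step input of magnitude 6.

5

System type = 0 (no poles at s=0).
K_p = lim_{s→0} G(s) = K·3 / (6·9·17) = (1/306)·K.
e_ss = 6/(1 + K_p) = 1836/311 ⇒ 1 + (1/306)·K = 311/306 ⇒ K = 5.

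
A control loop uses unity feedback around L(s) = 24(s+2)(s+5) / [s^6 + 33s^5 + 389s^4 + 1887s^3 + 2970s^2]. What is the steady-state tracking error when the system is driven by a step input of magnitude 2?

Factoring s^2 from the denominator leaves a polynomial with constant term 2970, so the system is type 2.
A type-2 system has K_p = ∞, so it tracks a step input with zero steady-state error.

0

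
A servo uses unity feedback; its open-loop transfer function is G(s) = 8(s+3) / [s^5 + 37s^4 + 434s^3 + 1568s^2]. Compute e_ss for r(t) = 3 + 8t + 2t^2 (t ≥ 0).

Factoring s^2 from the denominator leaves a polynomial with constant term 1568, so the system is type 2. Taking each input component in turn:
  • 3: tracked with zero error.
  • 8t: tracked with zero error.
  • 2t^2: e_ss = 4/K_a with K_a=3/196 → 784/3.
Total e_ss = 784/3.

784/3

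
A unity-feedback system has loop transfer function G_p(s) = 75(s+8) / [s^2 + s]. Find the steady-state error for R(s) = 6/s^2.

Factoring s from the denominator leaves a polynomial with constant term 1, so the system is type 1.
K_v = lim_{s→0} s·G_p(s) = 75·8 / 1 = 600.
e_ss = 6/K_v = 6/600 = 0.01.

0.01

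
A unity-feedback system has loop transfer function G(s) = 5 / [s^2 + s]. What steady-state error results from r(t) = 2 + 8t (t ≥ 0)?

1.6

Factoring s from the denominator leaves a polynomial with constant term 1, so the system is type 1. Treating each term separately:
  • 2: tracked with zero error.
  • 8t: e_ss = 8/K_v with K_v=5 → 1.6.
Total e_ss = 1.6.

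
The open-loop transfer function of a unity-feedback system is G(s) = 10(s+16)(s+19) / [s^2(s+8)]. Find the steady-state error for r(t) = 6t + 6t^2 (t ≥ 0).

3/95

System type = 2 (two poles at s=0). By superposition:
  • 6t: tracked with zero error.
  • 6t^2: e_ss = 12/K_a with K_a=380 → 3/95.
Total e_ss = 3/95.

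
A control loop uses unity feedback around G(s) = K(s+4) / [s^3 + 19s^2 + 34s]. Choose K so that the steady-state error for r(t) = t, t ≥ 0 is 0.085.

100

The denominator has no term below 34s — 1 pole at s=0, type 1.
K_v = lim_{s→0} s·G(s) = K·4 / 34 = (2/17)·K.
e_ss = 1/K_v = 0.085 ⇒ K_v = 200/17 ⇒ K = (200/17)/(2/17) = 100.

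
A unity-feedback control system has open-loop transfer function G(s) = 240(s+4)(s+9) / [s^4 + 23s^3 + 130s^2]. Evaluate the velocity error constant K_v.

K_v = lim_{s→0} s·G(s); with 2 poles at the origin the limit diverges, so K_v = ∞.

infinity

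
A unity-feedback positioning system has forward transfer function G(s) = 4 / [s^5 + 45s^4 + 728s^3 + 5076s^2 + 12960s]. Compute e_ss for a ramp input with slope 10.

Factoring s from the denominator leaves a polynomial with constant term 12960, so the system is type 1.
K_v = lim_{s→0} s·G(s) = 4 / 12960 = 1/3240.
e_ss = 10/K_v = 10/(1/3240) = 32400.

32400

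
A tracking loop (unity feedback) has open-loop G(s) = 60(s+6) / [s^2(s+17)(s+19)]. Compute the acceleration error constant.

360/323

The open loop has two poles at the origin → type 2 system.
K_a = lim_{s→0} s^2·G(s) = 60·6 / (17·19) = 360/323.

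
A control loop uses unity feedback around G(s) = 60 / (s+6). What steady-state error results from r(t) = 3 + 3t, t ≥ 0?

System type = 0 (no poles at s=0). Treating each term separately:
  • 3: e_ss = 3/(1+K_p) with K_p=10 → 3/11.
  • 3t: a type-0 system cannot track it, e_ss → ∞.
The unbounded component dominates.

infinity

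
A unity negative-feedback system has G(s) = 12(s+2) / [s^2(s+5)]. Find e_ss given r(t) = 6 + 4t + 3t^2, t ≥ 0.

1.25

G(s) has two factors of s in the denominator, so the system is type 2. By superposition:
  • 6: tracked with zero error.
  • 4t: tracked with zero error.
  • 3t^2: e_ss = 6/K_a with K_a=4.8 → 1.25.
Total e_ss = 1.25.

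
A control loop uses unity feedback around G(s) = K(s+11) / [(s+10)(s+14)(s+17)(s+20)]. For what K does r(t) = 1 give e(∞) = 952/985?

G(s) has no factors of s in the denominator, so the system is type 0.
K_p = lim_{s→0} G(s) = K·11 / (10·14·17·20) = (11/47600)·K.
e_ss = 1/(1 + K_p) = 952/985 ⇒ 1 + (11/47600)·K = 985/952 ⇒ K = 150.

150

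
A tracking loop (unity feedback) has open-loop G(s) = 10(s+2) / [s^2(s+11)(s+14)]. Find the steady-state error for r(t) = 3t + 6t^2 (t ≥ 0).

System type = 2 (two poles at s=0). By superposition:
  • 3t: tracked with zero error.
  • 6t^2: e_ss = 12/K_a with K_a=10/77 → 92.4.
Total e_ss = 92.4.

92.4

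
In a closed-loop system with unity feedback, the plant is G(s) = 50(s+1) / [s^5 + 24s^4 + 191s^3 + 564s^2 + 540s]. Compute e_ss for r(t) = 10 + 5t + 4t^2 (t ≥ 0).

Lowest-order denominator term is 540s, so the open loop has 1 pole at the origin → type 1 system. Taking each input component in turn:
  • 10: tracked with zero error.
  • 5t: e_ss = 5/K_v with K_v=5/54 → 54.
  • 4t^2: a type-1 system cannot track it, e_ss → ∞.
The unbounded component dominates.

infinity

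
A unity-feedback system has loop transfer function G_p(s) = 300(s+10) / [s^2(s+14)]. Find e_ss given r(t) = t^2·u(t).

G_p(s) has two factors of s in the denominator, so the system is type 2.
K_a = lim_{s→0} s^2·G_p(s) = 300·10 / (14) = 1500/7.
r(t) = t^2 gives R(s) = 2/s^3.
e_ss = 2/K_a = 2/(1500/7) = 7/750.

7/750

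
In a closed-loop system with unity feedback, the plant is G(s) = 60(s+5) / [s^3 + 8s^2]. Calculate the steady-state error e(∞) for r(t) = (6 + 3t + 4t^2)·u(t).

Factoring s^2 from the denominator leaves a polynomial with constant term 8, so the system is type 2. Taking each input component in turn:
  • 6: tracked with zero error.
  • 3t: tracked with zero error.
  • 4t^2: e_ss = 8/K_a with K_a=37.5 → 16/75.
Total e_ss = 16/75.

16/75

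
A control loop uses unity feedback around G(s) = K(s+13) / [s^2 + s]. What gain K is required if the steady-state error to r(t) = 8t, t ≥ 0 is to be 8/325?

Factoring s from the denominator leaves a polynomial with constant term 1, so the system is type 1.
K_v = lim_{s→0} s·G(s) = K·13 / 1 = 13·K.
e_ss = 8/K_v = 8/325 ⇒ K_v = 325 ⇒ K = 325/13 = 25.

25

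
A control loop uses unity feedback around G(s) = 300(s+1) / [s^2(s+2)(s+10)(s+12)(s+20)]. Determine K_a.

0.0625

The open loop has two poles at the origin → type 2 system.
K_a = lim_{s→0} s^2·G(s) = 300·1 / (2·10·12·20) = 0.0625.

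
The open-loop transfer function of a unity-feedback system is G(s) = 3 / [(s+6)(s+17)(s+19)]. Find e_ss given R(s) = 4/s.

No free integrators in G(s): this is a type 0 system.
K_p = lim_{s→0} G(s) = 3 / (6·17·19) = 1/646.
e_ss = 4/(1 + K_p) = 4/(647/646) = 2584/647.

2584/647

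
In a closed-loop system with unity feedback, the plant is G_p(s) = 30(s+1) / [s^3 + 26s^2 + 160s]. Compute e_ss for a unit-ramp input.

Factoring s from the denominator leaves a polynomial with constant term 160, so the system is type 1.
K_v = lim_{s→0} s·G_p(s) = 30·1 / 160 = 0.1875.
e_ss = 1/K_v = 1/0.1875 = 16/3.

16/3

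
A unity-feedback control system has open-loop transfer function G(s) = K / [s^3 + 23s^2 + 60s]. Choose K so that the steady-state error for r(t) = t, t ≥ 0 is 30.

2

Factoring s from the denominator leaves a polynomial with constant term 60, so the system is type 1.
K_v = lim_{s→0} s·G(s) = K / 60 = (1/60)·K.
e_ss = 1/K_v = 30 ⇒ K_v = 1/30 ⇒ K = (1/30)/(1/60) = 2.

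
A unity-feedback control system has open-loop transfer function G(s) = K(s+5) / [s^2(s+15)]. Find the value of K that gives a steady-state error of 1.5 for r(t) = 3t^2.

The open loop has two poles at the origin → type 2 system.
K_a = lim_{s→0} s^2·G(s) = K·5 / (15) = (1/3)·K.
e_ss = 6/K_a = 1.5 ⇒ K_a = 4 ⇒ K = 4/(1/3) = 12.

12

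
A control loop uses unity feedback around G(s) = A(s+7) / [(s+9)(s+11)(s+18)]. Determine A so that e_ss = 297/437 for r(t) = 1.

120

The open loop has no poles at the origin → type 0 system.
K_p = lim_{s→0} G(s) = A·7 / (9·11·18) = (7/1782)·A.
e_ss = 1/(1 + K_p) = 297/437 ⇒ 1 + (7/1782)·A = 437/297 ⇒ A = 120.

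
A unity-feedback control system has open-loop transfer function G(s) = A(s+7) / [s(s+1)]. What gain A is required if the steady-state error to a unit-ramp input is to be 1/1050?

150

System type = 1 (one pole at s=0).
K_v = lim_{s→0} s·G(s) = A·7 / (1) = 7·A.
e_ss = 1/K_v = 1/1050 ⇒ K_v = 1050 ⇒ A = 1050/7 = 150.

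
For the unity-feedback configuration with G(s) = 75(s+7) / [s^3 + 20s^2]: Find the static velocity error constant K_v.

K_v = lim_{s→0} s·G(s); with 2 poles at the origin the limit diverges, so K_v = ∞.

infinity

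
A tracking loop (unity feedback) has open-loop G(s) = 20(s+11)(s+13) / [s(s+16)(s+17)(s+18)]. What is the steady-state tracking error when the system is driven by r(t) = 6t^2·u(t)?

One free integrator in G(s): this is a type 1 system.
For a type-1 system K_a = 0, so e_ss to a parabolic input is unbounded.

infinity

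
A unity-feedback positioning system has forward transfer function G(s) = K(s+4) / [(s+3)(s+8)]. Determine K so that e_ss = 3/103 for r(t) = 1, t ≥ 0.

System type = 0 (no poles at s=0).
K_p = lim_{s→0} G(s) = K·4 / (3·8) = (1/6)·K.
e_ss = 1/(1 + K_p) = 3/103 ⇒ 1 + (1/6)·K = 103/3 ⇒ K = 200.

200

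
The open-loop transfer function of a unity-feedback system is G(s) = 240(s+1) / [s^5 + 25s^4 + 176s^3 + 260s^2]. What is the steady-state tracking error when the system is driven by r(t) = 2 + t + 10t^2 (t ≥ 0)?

The denominator has no term below 260s^2 — 2 poles at s=0, type 2. Treating each term separately:
  • 2: tracked with zero error.
  • t: tracked with zero error.
  • 10t^2: e_ss = 20/K_a with K_a=12/13 → 65/3.
Total e_ss = 65/3.

65/3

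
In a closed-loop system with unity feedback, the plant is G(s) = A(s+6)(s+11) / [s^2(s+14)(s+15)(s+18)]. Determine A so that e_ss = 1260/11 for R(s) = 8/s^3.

4

The open loop has two poles at the origin → type 2 system.
K_a = lim_{s→0} s^2·G(s) = A·6·11 / (14·15·18) = (11/630)·A.
e_ss = 8/K_a = 1260/11 ⇒ K_a = 22/315 ⇒ A = (22/315)/(11/630) = 4.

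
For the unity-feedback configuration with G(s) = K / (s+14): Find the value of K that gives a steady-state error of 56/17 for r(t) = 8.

G(s) has no factors of s in the denominator, so the system is type 0.
K_p = lim_{s→0} G(s) = K / (14) = (1/14)·K.
e_ss = 8/(1 + K_p) = 56/17 ⇒ 1 + (1/14)·K = 17/7 ⇒ K = 20.

20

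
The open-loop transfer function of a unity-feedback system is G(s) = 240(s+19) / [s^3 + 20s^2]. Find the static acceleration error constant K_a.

The denominator has no term below 20s^2 — 2 poles at s=0, type 2.
K_a = lim_{s→0} s^2·G(s) = 240·19 / 20 = 228.

228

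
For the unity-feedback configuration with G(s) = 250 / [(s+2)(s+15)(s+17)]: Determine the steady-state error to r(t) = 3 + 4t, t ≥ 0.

infinity

System type = 0 (no poles at s=0). Taking each input component in turn:
  • 3: e_ss = 3/(1+K_p) with K_p=25/51 → 153/76.
  • 4t: a type-0 system cannot track it, e_ss → ∞.
The unbounded component dominates.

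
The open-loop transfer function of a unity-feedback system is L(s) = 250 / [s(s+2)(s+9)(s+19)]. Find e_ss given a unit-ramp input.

L(s) has one factor of s in the denominator, so the system is type 1.
K_v = lim_{s→0} s·L(s) = 250 / (2·9·19) = 125/171.
e_ss = 1/K_v = 1/(125/171) = 1.368.

1.368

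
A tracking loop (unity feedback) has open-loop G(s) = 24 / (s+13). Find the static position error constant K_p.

No free integrators in G(s): this is a type 0 system.
K_p = lim_{s→0} G(s) = 24 / (13) = 24/13.

24/13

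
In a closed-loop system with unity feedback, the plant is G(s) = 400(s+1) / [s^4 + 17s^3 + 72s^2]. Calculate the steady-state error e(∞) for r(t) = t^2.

0.36

Lowest-order denominator term is 72s^2, so the open loop has 2 poles at the origin → type 2 system.
K_a = lim_{s→0} s^2·G(s) = 400·1 / 72 = 50/9.
r(t) = t^2 gives R(s) = 2/s^3.
e_ss = 2/K_a = 2/(50/9) = 0.36.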